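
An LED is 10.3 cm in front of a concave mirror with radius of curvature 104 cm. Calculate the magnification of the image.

m = +1.25

f = R/2 = 104/2 = 52.00 cm.
1/d_i = 1/f − 1/d_o = 1/(52.00) − 1/(10.3) = -0.07786, so d_i = -12.84 cm.
m = −d_i/d_o = −(-12.84)/(10.3) = +1.25.
The image is virtual, upright and enlarged, behind the mirror.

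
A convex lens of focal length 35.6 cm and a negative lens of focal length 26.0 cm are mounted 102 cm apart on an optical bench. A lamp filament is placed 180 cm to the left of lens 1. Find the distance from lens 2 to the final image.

Lens 1: 1/d_i1 = 1/f₁ − 1/d_o1 = 1/(35.6) − 1/(180) = 0.02253, so d_i1 = 44.38 cm.
The intermediate image is 44.38 cm to the right of lens 1, which is 102 − (44.38) = 57.62 cm to the left of lens 2, so d_o2 = +57.62 cm.
Lens 2 is diverging, so f₂ = −26.0 cm.
Lens 2: 1/d_i2 = 1/f₂ − 1/d_o2 = 1/(-26.0) − 1/(57.62) = -0.05582, so d_i2 = -17.9 cm.
The final image is virtual, 17.9 cm to the left of lens 2 (overall magnification ≈ -0.077).

17.9 cm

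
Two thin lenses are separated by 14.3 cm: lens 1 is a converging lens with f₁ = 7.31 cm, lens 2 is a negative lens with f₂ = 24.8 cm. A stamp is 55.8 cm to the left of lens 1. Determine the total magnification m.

Lens 1: 1/d_i1 = 1/(7.31) − 1/(55.8) = 0.1189, so d_i1 = 8.412 cm; m₁ = −d_i1/d_o1 = -0.1508.
d_o2 = 14.3 − (8.412) = 5.888 cm.
f₂ = −24.8 cm (diverging).
Lens 2: 1/d_i2 = 1/(-24.8) − 1/(5.888) = -0.2102, so d_i2 = -4.758 cm; m₂ = −d_i2/d_o2 = +0.8081.
m = m₁·m₂ = (-0.1508)(+0.8081) = -0.122.

m = -0.122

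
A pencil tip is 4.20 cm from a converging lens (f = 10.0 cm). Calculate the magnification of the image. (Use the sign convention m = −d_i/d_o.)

m = +1.72

1/d_i = 1/f − 1/d_o = 1/(10.00) − 1/(4.20) = -0.1381, so d_i = -7.241 cm.
m = −d_i/d_o = −(-7.241)/(4.20) = +1.72.
The image is virtual, upright and enlarged, on the same side as the object.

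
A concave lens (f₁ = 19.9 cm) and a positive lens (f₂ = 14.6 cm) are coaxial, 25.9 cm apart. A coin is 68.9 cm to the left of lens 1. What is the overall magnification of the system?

m = -0.122

f₁ = −19.9 cm (diverging).
Lens 1: 1/d_i1 = 1/(-19.9) − 1/(68.9) = -0.06477, so d_i1 = -15.44 cm; m₁ = −d_i1/d_o1 = +0.2241.
d_o2 = 25.9 − (-15.44) = 41.34 cm.
Lens 2: 1/d_i2 = 1/(14.6) − 1/(41.34) = 0.04430, so d_i2 = 22.57 cm; m₂ = −d_i2/d_o2 = -0.5460.
m = m₁·m₂ = (+0.2241)(-0.5460) = -0.122.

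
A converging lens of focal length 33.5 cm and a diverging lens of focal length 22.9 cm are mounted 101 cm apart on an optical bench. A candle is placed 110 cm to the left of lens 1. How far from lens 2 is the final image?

Lens 1: 1/d_i1 = 1/f₁ − 1/d_o1 = 1/(33.5) − 1/(110) = 0.02076, so d_i1 = 48.17 cm.
The intermediate image is 48.17 cm to the right of lens 1, which is 101 − (48.17) = 52.83 cm to the left of lens 2, so d_o2 = +52.83 cm.
Lens 2 is diverging, so f₂ = −22.9 cm.
Lens 2: 1/d_i2 = 1/f₂ − 1/d_o2 = 1/(-22.9) − 1/(52.83) = -0.06260, so d_i2 = -16.0 cm.
The final image is virtual, 16.0 cm to the left of lens 2 (overall magnification ≈ -0.13).

16.0 cm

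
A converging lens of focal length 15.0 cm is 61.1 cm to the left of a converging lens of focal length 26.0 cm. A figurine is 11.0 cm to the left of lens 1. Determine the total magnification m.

m = -1.28

Lens 1: 1/d_i1 = 1/(15.0) − 1/(11.0) = -0.02424, so d_i1 = -41.25 cm; m₁ = −d_i1/d_o1 = +3.750.
d_o2 = 61.1 − (-41.25) = 102.3 cm.
Lens 2: 1/d_i2 = 1/(26.0) − 1/(102.3) = 0.02869, so d_i2 = 34.86 cm; m₂ = −d_i2/d_o2 = -0.3408.
m = m₁·m₂ = (+3.750)(-0.3408) = -1.28.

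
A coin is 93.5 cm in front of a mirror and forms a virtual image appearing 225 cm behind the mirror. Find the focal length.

Virtual image ⇒ d_i = −225 cm.
1/f = 1/d_o + 1/d_i = 1/(93.5) + 1/(-225) = 0.006251, so f = 160 cm.
Since f is positive, the mirror is concave.

f = 160 cm (concave)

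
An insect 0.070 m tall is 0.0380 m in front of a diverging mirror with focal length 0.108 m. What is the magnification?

m = +0.740

For a diverging mirror, f = -0.108 m.
1/d_i = 1/f − 1/d_o = 1/(-0.1080) − 1/(0.0380) = -35.58, so d_i = -0.02811 m.
m = −d_i/d_o = −(-0.02811)/(0.0380) = +0.740.
The image is virtual, upright and reduced, behind the mirror.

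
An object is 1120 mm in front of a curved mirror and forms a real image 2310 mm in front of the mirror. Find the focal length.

f = 754 mm (concave)

Real image ⇒ d_i = +2310 mm.
1/f = 1/d_o + 1/d_i = 1/(1120) + 1/(2310) = 0.001326, so f = 754 mm.
Since f is positive, the curved mirror is concave.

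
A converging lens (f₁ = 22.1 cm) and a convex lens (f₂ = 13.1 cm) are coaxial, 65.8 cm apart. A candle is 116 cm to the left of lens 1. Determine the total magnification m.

m = +0.121

Lens 1: 1/d_i1 = 1/(22.1) − 1/(116) = 0.03663, so d_i1 = 27.30 cm; m₁ = −d_i1/d_o1 = -0.2353.
d_o2 = 65.8 − (27.30) = 38.50 cm.
Lens 2: 1/d_i2 = 1/(13.1) − 1/(38.50) = 0.05036, so d_i2 = 19.86 cm; m₂ = −d_i2/d_o2 = -0.5157.
m = m₁·m₂ = (-0.2353)(-0.5157) = +0.121.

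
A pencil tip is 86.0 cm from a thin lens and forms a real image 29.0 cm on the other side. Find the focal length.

Real image ⇒ d_i = +29.0 cm.
1/f = 1/d_o + 1/d_i = 1/(86.0) + 1/(29.0) = 0.04611, so f = 21.7 cm.
Since f is positive, the thin lens is converging.

f = 21.7 cm (converging)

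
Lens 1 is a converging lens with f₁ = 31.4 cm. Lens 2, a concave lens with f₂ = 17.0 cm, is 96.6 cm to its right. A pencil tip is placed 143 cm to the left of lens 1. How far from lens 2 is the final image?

Lens 1: 1/d_i1 = 1/f₁ − 1/d_o1 = 1/(31.4) − 1/(143) = 0.02485, so d_i1 = 40.23 cm.
The intermediate image is 40.23 cm to the right of lens 1, which is 96.6 − (40.23) = 56.37 cm to the left of lens 2, so d_o2 = +56.37 cm.
Lens 2 is diverging, so f₂ = −17.0 cm.
Lens 2: 1/d_i2 = 1/f₂ − 1/d_o2 = 1/(-17.0) − 1/(56.37) = -0.07656, so d_i2 = -13.1 cm.
The final image is virtual, 13.1 cm to the left of lens 2 (overall magnification ≈ -0.065).

13.1 cm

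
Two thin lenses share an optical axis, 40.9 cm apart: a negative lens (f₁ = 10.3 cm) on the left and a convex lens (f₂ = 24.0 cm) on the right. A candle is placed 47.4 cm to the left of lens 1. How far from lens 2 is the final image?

Lens 1 is diverging, so f₁ = −10.3 cm.
Lens 1: 1/d_i1 = 1/f₁ − 1/d_o1 = 1/(-10.3) − 1/(47.4) = -0.1182, so d_i1 = -8.461 cm.
The intermediate image is 8.461 cm to the left of lens 1 (virtual), which is 40.9 − (-8.461) = 49.36 cm to the left of lens 2, so d_o2 = +49.36 cm.
Lens 2: 1/d_i2 = 1/f₂ − 1/d_o2 = 1/(24.0) − 1/(49.36) = 0.02141, so d_i2 = 46.7 cm.
The final image is real, 46.7 cm to the right of lens 2 (overall magnification ≈ -0.17).

46.7 cm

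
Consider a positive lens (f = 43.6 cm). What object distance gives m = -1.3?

m = −d_i/d_o ⇒ d_i = −m·d_o.
1/f = 1/d_o + 1/d_i = 1/d_o − 1/(m·d_o) = (1 − 1/m)/d_o, so d_o = f(1 − 1/m) = (43.60)(1 − 1/(-1.3)) = 77.1 cm.

77.1 cm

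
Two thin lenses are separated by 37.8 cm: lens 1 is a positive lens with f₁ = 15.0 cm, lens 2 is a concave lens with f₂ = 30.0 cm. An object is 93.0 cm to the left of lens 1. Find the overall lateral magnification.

Lens 1: 1/d_i1 = 1/(15.0) − 1/(93.0) = 0.05591, so d_i1 = 17.88 cm; m₁ = −d_i1/d_o1 = -0.1923.
d_o2 = 37.8 − (17.88) = 19.92 cm.
f₂ = −30.0 cm (diverging).
Lens 2: 1/d_i2 = 1/(-30.0) − 1/(19.92) = -0.08353, so d_i2 = -11.97 cm; m₂ = −d_i2/d_o2 = +0.6010.
m = m₁·m₂ = (-0.1923)(+0.6010) = -0.116.

m = -0.116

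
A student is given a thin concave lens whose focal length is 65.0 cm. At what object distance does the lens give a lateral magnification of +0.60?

For a concave lens, f = -65.0 cm.
m = −d_i/d_o ⇒ d_i = −m·d_o.
1/f = 1/d_o + 1/d_i = 1/d_o − 1/(m·d_o) = (1 − 1/m)/d_o, so d_o = f(1 − 1/m) = (-65.00)(1 − 1/(+0.60)) = 43.3 cm.

43.3 cm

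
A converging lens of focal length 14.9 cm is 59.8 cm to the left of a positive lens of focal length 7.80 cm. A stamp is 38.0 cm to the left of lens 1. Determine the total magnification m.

m = +0.183

Lens 1: 1/d_i1 = 1/(14.9) − 1/(38.0) = 0.04080, so d_i1 = 24.51 cm; m₁ = −d_i1/d_o1 = -0.6450.
d_o2 = 59.8 − (24.51) = 35.29 cm.
Lens 2: 1/d_i2 = 1/(7.80) − 1/(35.29) = 0.09987, so d_i2 = 10.01 cm; m₂ = −d_i2/d_o2 = -0.2837.
m = m₁·m₂ = (-0.6450)(-0.2837) = +0.183.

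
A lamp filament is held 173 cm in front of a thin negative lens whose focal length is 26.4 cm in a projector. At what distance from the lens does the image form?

For a negative lens, f = -26.4 cm.
Lens equation: 1/s_i = 1/f − 1/s_o = 1/(-26.40) − 1/(173) = -0.03788 − 0.005780 = -0.04366, so s_i = -22.9 cm.
The image is virtual, upright and reduced, on the same side as the object.

22.9 cm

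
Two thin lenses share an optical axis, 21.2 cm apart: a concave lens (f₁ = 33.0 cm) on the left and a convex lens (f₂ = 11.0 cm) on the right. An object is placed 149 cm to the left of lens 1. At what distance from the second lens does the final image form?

Lens 1 is diverging, so f₁ = −33.0 cm.
Lens 1: 1/d_i1 = 1/f₁ − 1/d_o1 = 1/(-33.0) − 1/(149) = -0.03701, so d_i1 = -27.02 cm.
The intermediate image is 27.02 cm to the left of lens 1 (virtual), which is 21.2 − (-27.02) = 48.22 cm to the left of lens 2, so d_o2 = +48.22 cm.
Lens 2: 1/d_i2 = 1/f₂ − 1/d_o2 = 1/(11.0) − 1/(48.22) = 0.07017, so d_i2 = 14.3 cm.
The final image is real, 14.3 cm to the right of lens 2 (overall magnification ≈ -0.054).

14.3 cm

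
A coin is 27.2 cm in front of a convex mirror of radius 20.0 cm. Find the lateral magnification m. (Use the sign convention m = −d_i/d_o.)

m = +0.269

f = R/2 = 20.0/2 = 10.00 cm; for a convex mirror, f = -10.00 cm.
1/d_i = 1/f − 1/d_o = 1/(-10.00) − 1/(27.2) = -0.1368, so d_i = -7.312 cm.
m = −d_i/d_o = −(-7.312)/(27.2) = +0.269.
The image is virtual, upright and reduced, behind the mirror.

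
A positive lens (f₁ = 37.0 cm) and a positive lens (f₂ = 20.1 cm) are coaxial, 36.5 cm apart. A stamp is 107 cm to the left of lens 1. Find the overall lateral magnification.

Lens 1: 1/d_i1 = 1/(37.0) − 1/(107) = 0.01768, so d_i1 = 56.56 cm; m₁ = −d_i1/d_o1 = -0.5286.
d_o2 = 36.5 − (56.56) = -20.06 cm (virtual object).
Lens 2: 1/d_i2 = 1/(20.1) − 1/(-20.06) = 0.09960, so d_i2 = 10.04 cm; m₂ = −d_i2/d_o2 = +0.5005.
m = m₁·m₂ = (-0.5286)(+0.5005) = -0.265.

m = -0.265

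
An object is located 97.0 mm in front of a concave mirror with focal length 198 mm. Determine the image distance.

Mirror equation: 1/s_i = 1/f − 1/s_o = 1/(198.0) − 1/(97.0) = 0.005051 − 0.01031 = -0.005259, so s_i = -190 mm.
The image is virtual, upright and enlarged, behind the mirror.

190 mm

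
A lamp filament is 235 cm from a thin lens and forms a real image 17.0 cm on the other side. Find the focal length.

f = 15.9 cm (converging)

Real image ⇒ d_i = +17.0 cm.
1/f = 1/d_o + 1/d_i = 1/(235) + 1/(17.0) = 0.06308, so f = 15.9 cm.
Since f is positive, the thin lens is converging.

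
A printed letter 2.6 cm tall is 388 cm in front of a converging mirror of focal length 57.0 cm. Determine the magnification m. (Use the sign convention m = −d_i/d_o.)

m = -0.172

1/d_i = 1/f − 1/d_o = 1/(57.00) − 1/(388) = 0.01497, so d_i = 66.82 cm.
m = −d_i/d_o = −(66.82)/(388) = -0.172.
The image is real, inverted and reduced, in front of the mirror.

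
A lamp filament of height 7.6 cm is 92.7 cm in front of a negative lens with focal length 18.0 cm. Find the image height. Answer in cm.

1.24 cm

For a negative lens, f = -18.0 cm.
1/d_i = 1/f − 1/d_o = 1/(-18.00) − 1/(92.7) = -0.06634, so d_i = -15.07 cm.
m = −d_i/d_o = +0.1626.
|h_i| = |m|·h_o = 0.1626 × 7.6 = 1.24 cm. The image is virtual, upright and reduced, on the same side as the object.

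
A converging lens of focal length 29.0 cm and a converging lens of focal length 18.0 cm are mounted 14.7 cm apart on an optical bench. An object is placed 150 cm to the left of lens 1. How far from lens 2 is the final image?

Lens 1: 1/d_i1 = 1/f₁ − 1/d_o1 = 1/(29.0) − 1/(150) = 0.02782, so d_i1 = 35.95 cm.
The intermediate image is 35.95 cm to the right of lens 1, which lies 21.25 cm to the right of lens 2 — a virtual object — so d_o2 = −21.25 cm.
Lens 2: 1/d_i2 = 1/f₂ − 1/d_o2 = 1/(18.0) − 1/(-21.25) = 0.1026, so d_i2 = 9.75 cm.
The final image is real, 9.75 cm to the right of lens 2 (overall magnification ≈ -0.11).

9.75 cm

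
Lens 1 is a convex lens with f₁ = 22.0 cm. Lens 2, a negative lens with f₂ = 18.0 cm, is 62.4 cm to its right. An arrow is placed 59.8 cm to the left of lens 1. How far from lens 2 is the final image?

Lens 1: 1/d_i1 = 1/f₁ − 1/d_o1 = 1/(22.0) − 1/(59.8) = 0.02873, so d_i1 = 34.80 cm.
The intermediate image is 34.80 cm to the right of lens 1, which is 62.4 − (34.80) = 27.60 cm to the left of lens 2, so d_o2 = +27.60 cm.
Lens 2 is diverging, so f₂ = −18.0 cm.
Lens 2: 1/d_i2 = 1/f₂ − 1/d_o2 = 1/(-18.0) − 1/(27.60) = -0.09179, so d_i2 = -10.9 cm.
The final image is virtual, 10.9 cm to the left of lens 2 (overall magnification ≈ -0.23).

10.9 cm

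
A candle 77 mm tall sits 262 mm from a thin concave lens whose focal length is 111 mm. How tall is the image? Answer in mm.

22.9 mm

For a concave lens, f = -111 mm.
1/d_i = 1/f − 1/d_o = 1/(-111.0) − 1/(262) = -0.01283, so d_i = -77.97 mm.
m = −d_i/d_o = +0.2976.
|h_i| = |m|·h_o = 0.2976 × 77 = 22.9 mm. The image is virtual, upright and reduced, on the same side as the object.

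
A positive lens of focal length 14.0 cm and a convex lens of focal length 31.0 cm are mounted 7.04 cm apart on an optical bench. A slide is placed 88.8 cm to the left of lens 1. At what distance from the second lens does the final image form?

7.32 cm

Lens 1: 1/d_i1 = 1/f₁ − 1/d_o1 = 1/(14.0) − 1/(88.8) = 0.06017, so d_i1 = 16.62 cm.
The intermediate image is 16.62 cm to the right of lens 1, which lies 9.580 cm to the right of lens 2 — a virtual object — so d_o2 = −9.580 cm.
Lens 2: 1/d_i2 = 1/f₂ − 1/d_o2 = 1/(31.0) − 1/(-9.580) = 0.1366, so d_i2 = 7.32 cm.
The final image is real, 7.32 cm to the right of lens 2 (overall magnification ≈ -0.14).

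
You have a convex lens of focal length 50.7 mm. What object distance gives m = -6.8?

58.2 mm

m = −d_i/d_o ⇒ d_i = −m·d_o.
1/f = 1/d_o + 1/d_i = 1/d_o − 1/(m·d_o) = (1 − 1/m)/d_o, so d_o = f(1 − 1/m) = (50.70)(1 − 1/(-6.8)) = 58.2 mm.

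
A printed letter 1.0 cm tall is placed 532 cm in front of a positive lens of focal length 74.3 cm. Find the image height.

0.162 cm

1/d_i = 1/f − 1/d_o = 1/(74.30) − 1/(532) = 0.01158, so d_i = 86.36 cm.
m = −d_i/d_o = -0.1623.
|h_i| = |m|·h_o = 0.1623 × 1.0 = 0.162 cm. The image is real, inverted and reduced, on the far side of the lens.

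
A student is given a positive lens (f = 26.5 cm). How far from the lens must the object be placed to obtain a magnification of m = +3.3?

m = −d_i/d_o ⇒ d_i = −m·d_o.
1/f = 1/d_o + 1/d_i = 1/d_o − 1/(m·d_o) = (1 − 1/m)/d_o, so d_o = f(1 − 1/m) = (26.50)(1 − 1/(+3.3)) = 18.5 cm.

18.5 cm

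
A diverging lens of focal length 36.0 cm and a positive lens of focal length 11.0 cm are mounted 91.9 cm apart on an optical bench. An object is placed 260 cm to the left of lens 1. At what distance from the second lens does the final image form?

12.1 cm

Lens 1 is diverging, so f₁ = −36.0 cm.
Lens 1: 1/d_i1 = 1/f₁ − 1/d_o1 = 1/(-36.0) − 1/(260) = -0.03162, so d_i1 = -31.62 cm.
The intermediate image is 31.62 cm to the left of lens 1 (virtual), which is 91.9 − (-31.62) = 123.5 cm to the left of lens 2, so d_o2 = +123.5 cm.
Lens 2: 1/d_i2 = 1/f₂ − 1/d_o2 = 1/(11.0) − 1/(123.5) = 0.08281, so d_i2 = 12.1 cm.
The final image is real, 12.1 cm to the right of lens 2 (overall magnification ≈ -0.012).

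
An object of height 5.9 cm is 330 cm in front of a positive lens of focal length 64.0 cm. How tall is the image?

1.42 cm

1/d_i = 1/f − 1/d_o = 1/(64.00) − 1/(330) = 0.01259, so d_i = 79.40 cm.
m = −d_i/d_o = -0.2406.
|h_i| = |m|·h_o = 0.2406 × 5.9 = 1.42 cm. The image is real, inverted and reduced, on the far side of the lens.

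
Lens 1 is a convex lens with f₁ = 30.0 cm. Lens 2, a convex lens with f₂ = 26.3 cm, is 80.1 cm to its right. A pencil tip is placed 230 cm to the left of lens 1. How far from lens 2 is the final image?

62.1 cm

Lens 1: 1/d_i1 = 1/f₁ − 1/d_o1 = 1/(30.0) − 1/(230) = 0.02899, so d_i1 = 34.50 cm.
The intermediate image is 34.50 cm to the right of lens 1, which is 80.1 − (34.50) = 45.60 cm to the left of lens 2, so d_o2 = +45.60 cm.
Lens 2: 1/d_i2 = 1/f₂ − 1/d_o2 = 1/(26.3) − 1/(45.60) = 0.01609, so d_i2 = 62.1 cm.
The final image is real, 62.1 cm to the right of lens 2 (overall magnification ≈ 0.20).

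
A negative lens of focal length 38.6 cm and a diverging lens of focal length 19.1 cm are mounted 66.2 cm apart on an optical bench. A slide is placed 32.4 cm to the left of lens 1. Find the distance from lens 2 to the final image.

Lens 1 is diverging, so f₁ = −38.6 cm.
Lens 1: 1/d_i1 = 1/f₁ − 1/d_o1 = 1/(-38.6) − 1/(32.4) = -0.05677, so d_i1 = -17.61 cm.
The intermediate image is 17.61 cm to the left of lens 1 (virtual), which is 66.2 − (-17.61) = 83.81 cm to the left of lens 2, so d_o2 = +83.81 cm.
Lens 2 is diverging, so f₂ = −19.1 cm.
Lens 2: 1/d_i2 = 1/f₂ − 1/d_o2 = 1/(-19.1) − 1/(83.81) = -0.06429, so d_i2 = -15.6 cm.
The final image is virtual, 15.6 cm to the left of lens 2 (overall magnification ≈ 0.10).

15.6 cm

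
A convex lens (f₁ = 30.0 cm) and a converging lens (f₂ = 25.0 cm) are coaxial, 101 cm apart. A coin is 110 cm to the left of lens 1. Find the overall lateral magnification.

Lens 1: 1/d_i1 = 1/(30.0) − 1/(110) = 0.02424, so d_i1 = 41.25 cm; m₁ = −d_i1/d_o1 = -0.3750.
d_o2 = 101 − (41.25) = 59.75 cm.
Lens 2: 1/d_i2 = 1/(25.0) − 1/(59.75) = 0.02326, so d_i2 = 42.99 cm; m₂ = −d_i2/d_o2 = -0.7194.
m = m₁·m₂ = (-0.3750)(-0.7194) = +0.270.

m = +0.270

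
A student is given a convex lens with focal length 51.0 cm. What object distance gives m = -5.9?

59.6 cm

m = −d_i/d_o ⇒ d_i = −m·d_o.
1/f = 1/d_o + 1/d_i = 1/d_o − 1/(m·d_o) = (1 − 1/m)/d_o, so d_o = f(1 − 1/m) = (51.00)(1 − 1/(-5.9)) = 59.6 cm.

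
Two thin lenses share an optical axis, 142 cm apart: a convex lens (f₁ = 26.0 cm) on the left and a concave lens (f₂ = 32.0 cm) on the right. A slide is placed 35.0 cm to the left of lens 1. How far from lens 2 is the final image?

18.0 cm

Lens 1: 1/d_i1 = 1/f₁ − 1/d_o1 = 1/(26.0) − 1/(35.0) = 0.009890, so d_i1 = 101.1 cm.
The intermediate image is 101.1 cm to the right of lens 1, which is 142 − (101.1) = 40.90 cm to the left of lens 2, so d_o2 = +40.90 cm.
Lens 2 is diverging, so f₂ = −32.0 cm.
Lens 2: 1/d_i2 = 1/f₂ − 1/d_o2 = 1/(-32.0) − 1/(40.90) = -0.05570, so d_i2 = -18.0 cm.
The final image is virtual, 18.0 cm to the left of lens 2 (overall magnification ≈ -1.3).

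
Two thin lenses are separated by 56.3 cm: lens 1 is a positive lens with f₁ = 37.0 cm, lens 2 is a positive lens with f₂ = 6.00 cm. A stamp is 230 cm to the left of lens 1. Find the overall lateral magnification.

Lens 1: 1/d_i1 = 1/(37.0) − 1/(230) = 0.02268, so d_i1 = 44.09 cm; m₁ = −d_i1/d_o1 = -0.1917.
d_o2 = 56.3 − (44.09) = 12.21 cm.
Lens 2: 1/d_i2 = 1/(6.00) − 1/(12.21) = 0.08477, so d_i2 = 11.80 cm; m₂ = −d_i2/d_o2 = -0.9662.
m = m₁·m₂ = (-0.1917)(-0.9662) = +0.185.

m = +0.185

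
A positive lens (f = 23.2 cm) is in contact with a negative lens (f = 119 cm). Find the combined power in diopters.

P = +3.47 D

P₁ = 1/f₁ = 1/(0.232 m) = +4.310 D; P₂ = 1/f₂ = 1/(-1.19 m) = -0.8403 D.
For thin lenses in contact, P = P₁ + P₂ = (+4.310) + (-0.8403) = +3.47 D.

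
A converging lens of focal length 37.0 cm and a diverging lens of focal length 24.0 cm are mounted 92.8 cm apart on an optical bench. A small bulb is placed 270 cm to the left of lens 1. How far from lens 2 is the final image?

Lens 1: 1/d_i1 = 1/f₁ − 1/d_o1 = 1/(37.0) − 1/(270) = 0.02332, so d_i1 = 42.88 cm.
The intermediate image is 42.88 cm to the right of lens 1, which is 92.8 − (42.88) = 49.92 cm to the left of lens 2, so d_o2 = +49.92 cm.
Lens 2 is diverging, so f₂ = −24.0 cm.
Lens 2: 1/d_i2 = 1/f₂ − 1/d_o2 = 1/(-24.0) − 1/(49.92) = -0.06170, so d_i2 = -16.2 cm.
The final image is virtual, 16.2 cm to the left of lens 2 (overall magnification ≈ -0.052).

16.2 cm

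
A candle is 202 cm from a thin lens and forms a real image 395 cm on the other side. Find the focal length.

f = 134 cm (converging)

Real image ⇒ d_i = +395 cm.
1/f = 1/d_o + 1/d_i = 1/(202) + 1/(395) = 0.007482, so f = 134 cm.
Since f is positive, the thin lens is converging.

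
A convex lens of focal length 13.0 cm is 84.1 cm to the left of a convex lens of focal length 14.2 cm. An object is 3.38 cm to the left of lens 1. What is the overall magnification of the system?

m = -0.258

Lens 1: 1/d_i1 = 1/(13.0) − 1/(3.38) = -0.2189, so d_i1 = -4.568 cm; m₁ = −d_i1/d_o1 = +1.351.
d_o2 = 84.1 − (-4.568) = 88.67 cm.
Lens 2: 1/d_i2 = 1/(14.2) − 1/(88.67) = 0.05914, so d_i2 = 16.91 cm; m₂ = −d_i2/d_o2 = -0.1907.
m = m₁·m₂ = (+1.351)(-0.1907) = -0.258.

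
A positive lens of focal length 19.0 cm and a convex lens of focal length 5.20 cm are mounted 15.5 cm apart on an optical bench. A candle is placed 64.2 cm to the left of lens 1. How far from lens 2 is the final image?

3.58 cm

Lens 1: 1/d_i1 = 1/f₁ − 1/d_o1 = 1/(19.0) − 1/(64.2) = 0.03706, so d_i1 = 26.99 cm.
The intermediate image is 26.99 cm to the right of lens 1, which lies 11.49 cm to the right of lens 2 — a virtual object — so d_o2 = −11.49 cm.
Lens 2: 1/d_i2 = 1/f₂ − 1/d_o2 = 1/(5.20) − 1/(-11.49) = 0.2793, so d_i2 = 3.58 cm.
The final image is real, 3.58 cm to the right of lens 2 (overall magnification ≈ -0.13).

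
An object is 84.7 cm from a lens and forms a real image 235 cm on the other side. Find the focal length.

Real image ⇒ d_i = +235 cm.
1/f = 1/d_o + 1/d_i = 1/(84.7) + 1/(235) = 0.01606, so f = 62.3 cm.
Since f is positive, the lens is converging.

f = 62.3 cm (converging)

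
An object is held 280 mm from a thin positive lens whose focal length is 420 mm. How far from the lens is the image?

Thin-lens equation: 1/q = 1/f − 1/p = 1/(420.0) − 1/(280) = 0.002381 − 0.003571 = -0.001190, so q = -840 mm.
The image is virtual, upright and enlarged, on the same side as the object.

840 mm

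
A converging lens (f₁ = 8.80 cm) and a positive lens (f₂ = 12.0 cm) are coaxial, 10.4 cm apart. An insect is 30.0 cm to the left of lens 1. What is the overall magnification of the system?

Lens 1: 1/d_i1 = 1/(8.80) − 1/(30.0) = 0.08030, so d_i1 = 12.45 cm; m₁ = −d_i1/d_o1 = -0.4150.
d_o2 = 10.4 − (12.45) = -2.050 cm (virtual object).
Lens 2: 1/d_i2 = 1/(12.0) − 1/(-2.050) = 0.5711, so d_i2 = 1.751 cm; m₂ = −d_i2/d_o2 = +0.8541.
m = m₁·m₂ = (-0.4150)(+0.8541) = -0.354.

m = -0.354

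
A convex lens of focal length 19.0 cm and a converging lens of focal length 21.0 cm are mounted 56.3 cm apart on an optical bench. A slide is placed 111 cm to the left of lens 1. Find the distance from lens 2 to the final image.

56.6 cm

Lens 1: 1/d_i1 = 1/f₁ − 1/d_o1 = 1/(19.0) − 1/(111) = 0.04362, so d_i1 = 22.92 cm.
The intermediate image is 22.92 cm to the right of lens 1, which is 56.3 − (22.92) = 33.38 cm to the left of lens 2, so d_o2 = +33.38 cm.
Lens 2: 1/d_i2 = 1/f₂ − 1/d_o2 = 1/(21.0) − 1/(33.38) = 0.01766, so d_i2 = 56.6 cm.
The final image is real, 56.6 cm to the right of lens 2 (overall magnification ≈ 0.35).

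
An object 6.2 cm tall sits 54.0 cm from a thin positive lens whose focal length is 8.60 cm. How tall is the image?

1/d_i = 1/f − 1/d_o = 1/(8.600) − 1/(54.0) = 0.09776, so d_i = 10.23 cm.
m = −d_i/d_o = -0.1894.
|h_i| = |m|·h_o = 0.1894 × 6.2 = 1.17 cm. The image is real, inverted and reduced, on the far side of the lens.

1.17 cm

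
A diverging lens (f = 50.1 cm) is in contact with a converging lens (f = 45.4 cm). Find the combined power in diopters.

P = +0.207 D

P₁ = 1/f₁ = 1/(-0.501 m) = -1.996 D; P₂ = 1/f₂ = 1/(0.454 m) = +2.203 D.
For thin lenses in contact, P = P₁ + P₂ = (-1.996) + (+2.203) = +0.207 D.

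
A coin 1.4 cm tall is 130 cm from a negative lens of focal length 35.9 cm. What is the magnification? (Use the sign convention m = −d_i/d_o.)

m = +0.216

For a negative lens, f = -35.9 cm.
1/d_i = 1/f − 1/d_o = 1/(-35.90) − 1/(130) = -0.03555, so d_i = -28.13 cm.
m = −d_i/d_o = −(-28.13)/(130) = +0.216.
The image is virtual, upright and reduced, on the same side as the object.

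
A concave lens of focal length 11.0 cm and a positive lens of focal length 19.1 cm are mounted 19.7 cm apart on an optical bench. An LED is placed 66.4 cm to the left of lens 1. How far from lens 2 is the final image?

Lens 1 is diverging, so f₁ = −11.0 cm.
Lens 1: 1/d_i1 = 1/f₁ − 1/d_o1 = 1/(-11.0) − 1/(66.4) = -0.1060, so d_i1 = -9.437 cm.
The intermediate image is 9.437 cm to the left of lens 1 (virtual), which is 19.7 − (-9.437) = 29.14 cm to the left of lens 2, so d_o2 = +29.14 cm.
Lens 2: 1/d_i2 = 1/f₂ − 1/d_o2 = 1/(19.1) − 1/(29.14) = 0.01804, so d_i2 = 55.4 cm.
The final image is real, 55.4 cm to the right of lens 2 (overall magnification ≈ -0.27).

55.4 cm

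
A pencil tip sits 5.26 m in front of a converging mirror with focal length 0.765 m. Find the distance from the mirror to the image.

0.895 m

Mirror equation: 1/v = 1/f − 1/u = 1/(0.7650) − 1/(5.26) = 1.307 − 0.1901 = 1.117, so v = 0.895 m.
The image is real, inverted and reduced, in front of the mirror.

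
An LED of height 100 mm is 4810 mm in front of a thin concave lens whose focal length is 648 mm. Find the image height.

11.9 mm

For a concave lens, f = -648 mm.
1/d_i = 1/f − 1/d_o = 1/(-648.0) − 1/(4810) = -0.001751, so d_i = -571.1 mm.
m = −d_i/d_o = +0.1187.
|h_i| = |m|·h_o = 0.1187 × 100 = 11.9 mm. The image is virtual, upright and reduced, on the same side as the object.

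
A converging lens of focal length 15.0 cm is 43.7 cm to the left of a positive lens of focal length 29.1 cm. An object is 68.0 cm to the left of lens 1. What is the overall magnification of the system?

Lens 1: 1/d_i1 = 1/(15.0) − 1/(68.0) = 0.05196, so d_i1 = 19.25 cm; m₁ = −d_i1/d_o1 = -0.2831.
d_o2 = 43.7 − (19.25) = 24.45 cm.
Lens 2: 1/d_i2 = 1/(29.1) − 1/(24.45) = -0.006536, so d_i2 = -153.0 cm; m₂ = −d_i2/d_o2 = +6.258.
m = m₁·m₂ = (-0.2831)(+6.258) = -1.77.

m = -1.77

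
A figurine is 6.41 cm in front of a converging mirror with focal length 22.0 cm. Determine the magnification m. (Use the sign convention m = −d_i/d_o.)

1/d_i = 1/f − 1/d_o = 1/(22.00) − 1/(6.41) = -0.1106, so d_i = -9.046 cm.
m = −d_i/d_o = −(-9.046)/(6.41) = +1.41.
The image is virtual, upright and enlarged, behind the mirror.

m = +1.41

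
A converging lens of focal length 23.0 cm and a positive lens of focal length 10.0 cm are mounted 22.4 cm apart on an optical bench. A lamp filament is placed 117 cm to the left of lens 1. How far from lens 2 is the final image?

3.84 cm

Lens 1: 1/d_i1 = 1/f₁ − 1/d_o1 = 1/(23.0) − 1/(117) = 0.03493, so d_i1 = 28.63 cm.
The intermediate image is 28.63 cm to the right of lens 1, which lies 6.230 cm to the right of lens 2 — a virtual object — so d_o2 = −6.230 cm.
Lens 2: 1/d_i2 = 1/f₂ − 1/d_o2 = 1/(10.0) − 1/(-6.230) = 0.2605, so d_i2 = 3.84 cm.
The final image is real, 3.84 cm to the right of lens 2 (overall magnification ≈ -0.15).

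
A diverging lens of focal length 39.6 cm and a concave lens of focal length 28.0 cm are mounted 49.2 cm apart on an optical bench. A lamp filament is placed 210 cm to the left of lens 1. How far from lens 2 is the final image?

20.9 cm

Lens 1 is diverging, so f₁ = −39.6 cm.
Lens 1: 1/d_i1 = 1/f₁ − 1/d_o1 = 1/(-39.6) − 1/(210) = -0.03001, so d_i1 = -33.32 cm.
The intermediate image is 33.32 cm to the left of lens 1 (virtual), which is 49.2 − (-33.32) = 82.52 cm to the left of lens 2, so d_o2 = +82.52 cm.
Lens 2 is diverging, so f₂ = −28.0 cm.
Lens 2: 1/d_i2 = 1/f₂ − 1/d_o2 = 1/(-28.0) − 1/(82.52) = -0.04783, so d_i2 = -20.9 cm.
The final image is virtual, 20.9 cm to the left of lens 2 (overall magnification ≈ 0.040).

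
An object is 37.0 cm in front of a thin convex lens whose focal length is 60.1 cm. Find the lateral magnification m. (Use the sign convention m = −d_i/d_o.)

m = +2.60

1/d_i = 1/f − 1/d_o = 1/(60.10) − 1/(37.0) = -0.01039, so d_i = -96.26 cm.
m = −d_i/d_o = −(-96.26)/(37.0) = +2.60.
The image is virtual, upright and enlarged, on the same side as the object.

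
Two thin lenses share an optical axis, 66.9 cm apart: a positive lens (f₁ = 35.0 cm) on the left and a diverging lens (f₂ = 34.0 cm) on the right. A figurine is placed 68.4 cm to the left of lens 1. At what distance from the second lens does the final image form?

Lens 1: 1/d_i1 = 1/f₁ − 1/d_o1 = 1/(35.0) − 1/(68.4) = 0.01395, so d_i1 = 71.68 cm.
The intermediate image is 71.68 cm to the right of lens 1, which lies 4.780 cm to the right of lens 2 — a virtual object — so d_o2 = −4.780 cm.
Lens 2 is diverging, so f₂ = −34.0 cm.
Lens 2: 1/d_i2 = 1/f₂ − 1/d_o2 = 1/(-34.0) − 1/(-4.780) = 0.1798, so d_i2 = 5.56 cm.
The final image is real, 5.56 cm to the right of lens 2 (overall magnification ≈ -1.2).

5.56 cm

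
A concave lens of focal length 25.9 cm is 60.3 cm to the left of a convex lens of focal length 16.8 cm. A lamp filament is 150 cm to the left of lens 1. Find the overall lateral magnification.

f₁ = −25.9 cm (diverging).
Lens 1: 1/d_i1 = 1/(-25.9) − 1/(150) = -0.04528, so d_i1 = -22.09 cm; m₁ = −d_i1/d_o1 = +0.1473.
d_o2 = 60.3 − (-22.09) = 82.39 cm.
Lens 2: 1/d_i2 = 1/(16.8) − 1/(82.39) = 0.04739, so d_i2 = 21.10 cm; m₂ = −d_i2/d_o2 = -0.2561.
m = m₁·m₂ = (+0.1473)(-0.2561) = -0.0377.

m = -0.0377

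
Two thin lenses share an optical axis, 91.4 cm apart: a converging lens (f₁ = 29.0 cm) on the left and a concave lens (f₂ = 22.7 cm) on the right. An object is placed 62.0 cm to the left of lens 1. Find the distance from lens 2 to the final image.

Lens 1: 1/d_i1 = 1/f₁ − 1/d_o1 = 1/(29.0) − 1/(62.0) = 0.01835, so d_i1 = 54.48 cm.
The intermediate image is 54.48 cm to the right of lens 1, which is 91.4 − (54.48) = 36.92 cm to the left of lens 2, so d_o2 = +36.92 cm.
Lens 2 is diverging, so f₂ = −22.7 cm.
Lens 2: 1/d_i2 = 1/f₂ − 1/d_o2 = 1/(-22.7) − 1/(36.92) = -0.07114, so d_i2 = -14.1 cm.
The final image is virtual, 14.1 cm to the left of lens 2 (overall magnification ≈ -0.33).

14.1 cm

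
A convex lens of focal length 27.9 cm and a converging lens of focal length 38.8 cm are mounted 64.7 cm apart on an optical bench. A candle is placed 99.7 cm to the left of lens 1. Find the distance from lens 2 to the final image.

Lens 1: 1/d_i1 = 1/f₁ − 1/d_o1 = 1/(27.9) − 1/(99.7) = 0.02581, so d_i1 = 38.74 cm.
The intermediate image is 38.74 cm to the right of lens 1, which is 64.7 − (38.74) = 25.96 cm to the left of lens 2, so d_o2 = +25.96 cm.
Lens 2: 1/d_i2 = 1/f₂ − 1/d_o2 = 1/(38.8) − 1/(25.96) = -0.01275, so d_i2 = -78.4 cm.
The final image is virtual, 78.4 cm to the left of lens 2 (overall magnification ≈ -1.2).

78.4 cm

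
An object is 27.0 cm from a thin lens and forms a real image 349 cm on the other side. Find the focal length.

f = 25.1 cm (converging)

Real image ⇒ d_i = +349 cm.
1/f = 1/d_o + 1/d_i = 1/(27.0) + 1/(349) = 0.03990, so f = 25.1 cm.
Since f is positive, the thin lens is converging.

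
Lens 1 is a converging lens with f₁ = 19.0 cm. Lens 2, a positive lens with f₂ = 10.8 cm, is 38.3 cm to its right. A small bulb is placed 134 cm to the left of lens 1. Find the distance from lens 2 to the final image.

Lens 1: 1/d_i1 = 1/f₁ − 1/d_o1 = 1/(19.0) − 1/(134) = 0.04517, so d_i1 = 22.14 cm.
The intermediate image is 22.14 cm to the right of lens 1, which is 38.3 − (22.14) = 16.16 cm to the left of lens 2, so d_o2 = +16.16 cm.
Lens 2: 1/d_i2 = 1/f₂ − 1/d_o2 = 1/(10.8) − 1/(16.16) = 0.03071, so d_i2 = 32.6 cm.
The final image is real, 32.6 cm to the right of lens 2 (overall magnification ≈ 0.33).

32.6 cm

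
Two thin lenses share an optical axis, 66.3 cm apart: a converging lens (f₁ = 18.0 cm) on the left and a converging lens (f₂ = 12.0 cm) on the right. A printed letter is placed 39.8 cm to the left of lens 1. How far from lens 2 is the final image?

Lens 1: 1/d_i1 = 1/f₁ − 1/d_o1 = 1/(18.0) − 1/(39.8) = 0.03043, so d_i1 = 32.86 cm.
The intermediate image is 32.86 cm to the right of lens 1, which is 66.3 − (32.86) = 33.44 cm to the left of lens 2, so d_o2 = +33.44 cm.
Lens 2: 1/d_i2 = 1/f₂ − 1/d_o2 = 1/(12.0) − 1/(33.44) = 0.05343, so d_i2 = 18.7 cm.
The final image is real, 18.7 cm to the right of lens 2 (overall magnification ≈ 0.46).

18.7 cm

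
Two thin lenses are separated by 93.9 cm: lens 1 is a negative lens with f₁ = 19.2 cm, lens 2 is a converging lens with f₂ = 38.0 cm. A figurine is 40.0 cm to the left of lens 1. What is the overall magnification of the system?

m = -0.179

f₁ = −19.2 cm (diverging).
Lens 1: 1/d_i1 = 1/(-19.2) − 1/(40.0) = -0.07708, so d_i1 = -12.97 cm; m₁ = −d_i1/d_o1 = +0.3243.
d_o2 = 93.9 − (-12.97) = 106.9 cm.
Lens 2: 1/d_i2 = 1/(38.0) − 1/(106.9) = 0.01696, so d_i2 = 58.96 cm; m₂ = −d_i2/d_o2 = -0.5515.
m = m₁·m₂ = (+0.3243)(-0.5515) = -0.179.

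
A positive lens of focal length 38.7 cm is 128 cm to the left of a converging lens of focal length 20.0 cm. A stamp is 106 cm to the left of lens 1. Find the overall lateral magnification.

Lens 1: 1/d_i1 = 1/(38.7) − 1/(106) = 0.01641, so d_i1 = 60.95 cm; m₁ = −d_i1/d_o1 = -0.5750.
d_o2 = 128 − (60.95) = 67.05 cm.
Lens 2: 1/d_i2 = 1/(20.0) − 1/(67.05) = 0.03509, so d_i2 = 28.50 cm; m₂ = −d_i2/d_o2 = -0.4251.
m = m₁·m₂ = (-0.5750)(-0.4251) = +0.244.

m = +0.244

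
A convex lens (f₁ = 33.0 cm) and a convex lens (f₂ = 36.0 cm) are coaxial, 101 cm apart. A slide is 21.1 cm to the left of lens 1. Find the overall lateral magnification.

m = -0.808

Lens 1: 1/d_i1 = 1/(33.0) − 1/(21.1) = -0.01709, so d_i1 = -58.51 cm; m₁ = −d_i1/d_o1 = +2.773.
d_o2 = 101 − (-58.51) = 159.5 cm.
Lens 2: 1/d_i2 = 1/(36.0) − 1/(159.5) = 0.02151, so d_i2 = 46.49 cm; m₂ = −d_i2/d_o2 = -0.2915.
m = m₁·m₂ = (+2.773)(-0.2915) = -0.808.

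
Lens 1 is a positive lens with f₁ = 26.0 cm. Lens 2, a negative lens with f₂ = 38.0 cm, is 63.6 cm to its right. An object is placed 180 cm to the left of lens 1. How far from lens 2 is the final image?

17.7 cm

Lens 1: 1/d_i1 = 1/f₁ − 1/d_o1 = 1/(26.0) − 1/(180) = 0.03291, so d_i1 = 30.39 cm.
The intermediate image is 30.39 cm to the right of lens 1, which is 63.6 − (30.39) = 33.21 cm to the left of lens 2, so d_o2 = +33.21 cm.
Lens 2 is diverging, so f₂ = −38.0 cm.
Lens 2: 1/d_i2 = 1/f₂ − 1/d_o2 = 1/(-38.0) − 1/(33.21) = -0.05643, so d_i2 = -17.7 cm.
The final image is virtual, 17.7 cm to the left of lens 2 (overall magnification ≈ -0.090).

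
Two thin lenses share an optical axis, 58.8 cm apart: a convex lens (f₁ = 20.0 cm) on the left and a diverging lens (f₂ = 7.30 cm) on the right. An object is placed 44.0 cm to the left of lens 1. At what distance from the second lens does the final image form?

Lens 1: 1/d_i1 = 1/f₁ − 1/d_o1 = 1/(20.0) − 1/(44.0) = 0.02727, so d_i1 = 36.67 cm.
The intermediate image is 36.67 cm to the right of lens 1, which is 58.8 − (36.67) = 22.13 cm to the left of lens 2, so d_o2 = +22.13 cm.
Lens 2 is diverging, so f₂ = −7.30 cm.
Lens 2: 1/d_i2 = 1/f₂ − 1/d_o2 = 1/(-7.30) − 1/(22.13) = -0.1822, so d_i2 = -5.49 cm.
The final image is virtual, 5.49 cm to the left of lens 2 (overall magnification ≈ -0.21).

5.49 cm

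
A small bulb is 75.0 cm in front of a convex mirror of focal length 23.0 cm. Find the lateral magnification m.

For a convex mirror, f = -23.0 cm.
1/d_i = 1/f − 1/d_o = 1/(-23.00) − 1/(75.0) = -0.05681, so d_i = -17.60 cm.
m = −d_i/d_o = −(-17.60)/(75.0) = +0.235.
The image is virtual, upright and reduced, behind the mirror.

m = +0.235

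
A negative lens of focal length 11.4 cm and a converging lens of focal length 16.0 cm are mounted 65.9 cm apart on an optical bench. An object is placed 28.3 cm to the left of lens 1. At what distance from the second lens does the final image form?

20.4 cm

Lens 1 is diverging, so f₁ = −11.4 cm.
Lens 1: 1/d_i1 = 1/f₁ − 1/d_o1 = 1/(-11.4) − 1/(28.3) = -0.1231, so d_i1 = -8.126 cm.
The intermediate image is 8.126 cm to the left of lens 1 (virtual), which is 65.9 − (-8.126) = 74.03 cm to the left of lens 2, so d_o2 = +74.03 cm.
Lens 2: 1/d_i2 = 1/f₂ − 1/d_o2 = 1/(16.0) − 1/(74.03) = 0.04899, so d_i2 = 20.4 cm.
The final image is real, 20.4 cm to the right of lens 2 (overall magnification ≈ -0.079).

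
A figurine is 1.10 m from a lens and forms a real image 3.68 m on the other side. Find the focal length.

f = 0.847 m (converging)

Real image ⇒ d_i = +3.68 m.
1/f = 1/d_o + 1/d_i = 1/(1.10) + 1/(3.68) = 1.181, so f = 0.847 m.
Since f is positive, the lens is converging.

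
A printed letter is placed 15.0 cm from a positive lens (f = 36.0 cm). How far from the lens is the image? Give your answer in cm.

Lens equation: 1/d_i = 1/f − 1/d_o = 1/(36.00) − 1/(15.0) = 0.02778 − 0.06667 = -0.03889, so d_i = -25.7 cm.
The image is virtual, upright and enlarged, on the same side as the object.

25.7 cm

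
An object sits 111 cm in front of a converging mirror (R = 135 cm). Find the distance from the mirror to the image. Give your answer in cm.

172 cm

f = R/2 = 135/2 = 67.50 cm.
Mirror equation: 1/v = 1/f − 1/u = 1/(67.50) − 1/(111) = 0.01481 − 0.009009 = 0.005806, so v = 172 cm.
The image is real, inverted and enlarged, in front of the mirror.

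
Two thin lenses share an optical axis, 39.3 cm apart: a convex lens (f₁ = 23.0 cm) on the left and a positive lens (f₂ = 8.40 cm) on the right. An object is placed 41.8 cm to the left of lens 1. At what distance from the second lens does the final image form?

4.91 cm

Lens 1: 1/d_i1 = 1/f₁ − 1/d_o1 = 1/(23.0) − 1/(41.8) = 0.01955, so d_i1 = 51.14 cm.
The intermediate image is 51.14 cm to the right of lens 1, which lies 11.84 cm to the right of lens 2 — a virtual object — so d_o2 = −11.84 cm.
Lens 2: 1/d_i2 = 1/f₂ − 1/d_o2 = 1/(8.40) − 1/(-11.84) = 0.2035, so d_i2 = 4.91 cm.
The final image is real, 4.91 cm to the right of lens 2 (overall magnification ≈ -0.51).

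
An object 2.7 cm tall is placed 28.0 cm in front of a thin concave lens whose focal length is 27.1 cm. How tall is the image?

For a concave lens, f = -27.1 cm.
1/d_i = 1/f − 1/d_o = 1/(-27.10) − 1/(28.0) = -0.07261, so d_i = -13.77 cm.
m = −d_i/d_o = +0.4918.
|h_i| = |m|·h_o = 0.4918 × 2.7 = 1.33 cm. The image is virtual, upright and reduced, on the same side as the object.

1.33 cm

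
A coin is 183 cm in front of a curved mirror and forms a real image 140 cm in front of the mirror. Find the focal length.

f = 79.3 cm (concave)

Real image ⇒ d_i = +140 cm.
1/f = 1/d_o + 1/d_i = 1/(183) + 1/(140) = 0.01261, so f = 79.3 cm.
Since f is positive, the curved mirror is concave.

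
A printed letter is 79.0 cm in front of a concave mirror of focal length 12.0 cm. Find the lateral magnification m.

m = -0.179

1/d_i = 1/f − 1/d_o = 1/(12.00) − 1/(79.0) = 0.07068, so d_i = 14.15 cm.
m = −d_i/d_o = −(14.15)/(79.0) = -0.179.
The image is real, inverted and reduced, in front of the mirror.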